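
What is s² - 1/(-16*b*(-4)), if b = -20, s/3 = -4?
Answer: 184321/1280 ≈ 144.00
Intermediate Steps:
s = -12 (s = 3*(-4) = -12)
s² - 1/(-16*b*(-4)) = (-12)² - 1/(-16*(-20)*(-4)) = 144 - 1/(320*(-4)) = 144 - 1/(-1280) = 144 - 1*(-1/1280) = 144 + 1/1280 = 184321/1280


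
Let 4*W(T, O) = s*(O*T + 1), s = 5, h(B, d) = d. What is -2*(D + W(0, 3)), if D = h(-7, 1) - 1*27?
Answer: 99/2 ≈ 49.500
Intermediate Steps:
D = -26 (D = 1 - 1*27 = 1 - 27 = -26)
W(T, O) = 5/4 + 5*O*T/4 (W(T, O) = (5*(O*T + 1))/4 = (5*(1 + O*T))/4 = (5 + 5*O*T)/4 = 5/4 + 5*O*T/4)
-2*(D + W(0, 3)) = -2*(-26 + (5/4 + (5/4)*3*0)) = -2*(-26 + (5/4 + 0)) = -2*(-26 + 5/4) = -2*(-99/4) = 99/2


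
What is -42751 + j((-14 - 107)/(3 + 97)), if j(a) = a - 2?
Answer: -4275421/100 ≈ -42754.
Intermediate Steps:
j(a) = -2 + a
-42751 + j((-14 - 107)/(3 + 97)) = -42751 + (-2 + (-14 - 107)/(3 + 97)) = -42751 + (-2 - 121/100) = -42751 - 321/100 = -4275421/100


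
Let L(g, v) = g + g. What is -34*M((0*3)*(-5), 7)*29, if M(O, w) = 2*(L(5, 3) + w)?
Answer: -33524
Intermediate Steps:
L(g, v) = 2*g
M(O, w) = 20 + 2*w (M(O, w) = 2*(2*5 + w) = 2*(10 + w) = 20 + 2*w)
-34*M((0*3)*(-5), 7)*29 = -34*(20 + 2*7)*29 = -34*(20 + 14)*29 = -34*34*29 = -1156*29 = -33524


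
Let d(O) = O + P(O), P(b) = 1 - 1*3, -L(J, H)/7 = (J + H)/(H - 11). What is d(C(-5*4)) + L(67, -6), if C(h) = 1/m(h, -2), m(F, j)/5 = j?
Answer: 3913/170 ≈ 23.018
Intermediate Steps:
L(J, H) = -7*(H + J)/(-11 + H) (L(J, H) = -7*(J + H)/(H - 11) = -7*(H + J)/(-11 + H))
m(F, j) = 5*j
P(b) = -2 (P(b) = 1 - 3 = -2)
C(h) = -⅒ (C(h) = 1/(5*(-2)) = 1/(-10) = -⅒)
d(O) = -2 + O (d(O) = O - 2 = -2 + O)
d(C(-5*4)) + L(67, -6) = (-2 - ⅒) + 7*(-1*(-6) - 1*67)/(-11 - 6) = -21/10 + 7*(6 - 67)/(-17) = -21/10 + 7*(-1/17)*(-61) = -21/10 + 427/17 = 3913/170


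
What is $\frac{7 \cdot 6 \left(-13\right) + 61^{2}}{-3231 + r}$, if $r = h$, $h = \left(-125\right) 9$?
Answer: $- \frac{3175}{4356} \approx -0.72888$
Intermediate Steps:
$h = -1125$
$r = -1125$
$\frac{7 \cdot 6 \left(-13\right) + 61^{2}}{-3231 + r} = \frac{7 \cdot 6 \left(-13\right) + 61^{2}}{-3231 - 1125} = \frac{42 \left(-13\right) + 3721}{-4356} = \left(-546 + 3721\right) \left(- \frac{1}{4356}\right) = 3175 \left(- \frac{1}{4356}\right) = - \frac{3175}{4356}$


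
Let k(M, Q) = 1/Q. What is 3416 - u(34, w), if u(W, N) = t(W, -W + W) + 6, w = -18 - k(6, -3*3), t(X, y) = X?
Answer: 3376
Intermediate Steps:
w = -161/9 (w = -18 - 1/((-3*3)) = -18 - 1/(-9) = -18 - 1*(-⅑) = -18 + ⅑ = -161/9 ≈ -17.889)
u(W, N) = 6 + W (u(W, N) = W + 6 = 6 + W)
3416 - u(34, w) = 3416 - (6 + 34) = 3416 - 1*40 = 3416 - 40 = 3376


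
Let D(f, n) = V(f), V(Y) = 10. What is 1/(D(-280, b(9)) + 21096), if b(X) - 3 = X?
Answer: 1/21106 ≈ 4.7380e-5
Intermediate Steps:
b(X) = 3 + X
D(f, n) = 10
1/(D(-280, b(9)) + 21096) = 1/(10 + 21096) = 1/21106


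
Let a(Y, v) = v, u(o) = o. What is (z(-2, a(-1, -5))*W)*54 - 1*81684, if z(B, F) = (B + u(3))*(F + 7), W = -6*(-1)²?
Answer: -82332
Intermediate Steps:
W = -6 (W = -6*1 = -6)
z(B, F) = (3 + B)*(7 + F) (z(B, F) = (B + 3)*(F + 7) = (3 + B)*(7 + F))
(z(-2, a(-1, -5))*W)*54 - 1*81684 = ((21 + 3*(-5) + 7*(-2) - 2*(-5))*(-6))*54 - 1*81684 = ((21 - 15 - 14 + 10)*(-6))*54 - 81684 = (2*(-6))*54 - 81684 = -12*54 - 81684 = -648 - 81684 = -82332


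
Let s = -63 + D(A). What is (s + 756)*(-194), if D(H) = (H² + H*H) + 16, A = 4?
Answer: -143754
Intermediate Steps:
D(H) = 16 + 2*H² (D(H) = (H² + H²) + 16 = 2*H² + 16 = 16 + 2*H²)
s = -15 (s = -63 + (16 + 2*4²) = -63 + (16 + 2*16) = -63 + (16 + 32) = -63 + 48 = -15)
(s + 756)*(-194) = (-15 + 756)*(-194) = 741*(-194) = -143754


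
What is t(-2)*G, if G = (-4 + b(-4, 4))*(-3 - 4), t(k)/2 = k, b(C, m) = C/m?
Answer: -140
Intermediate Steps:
t(k) = 2*k
G = 35 (G = (-4 - 4/4)*(-3 - 4) = (-4 - 4*¼)*(-7) = (-4 - 1)*(-7) = -5*(-7) = 35)
t(-2)*G = (2*(-2))*35 = -4*35 = -140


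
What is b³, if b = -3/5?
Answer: -27/125 ≈ -0.21600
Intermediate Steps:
b = -⅗ (b = -3*⅕ = -⅗ ≈ -0.60000)
b³ = (-⅗)³ = -27/125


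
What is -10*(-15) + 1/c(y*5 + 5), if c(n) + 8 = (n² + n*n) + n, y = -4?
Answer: 64051/427 ≈ 150.00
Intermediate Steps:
c(n) = -8 + n + 2*n² (c(n) = -8 + ((n² + n*n) + n) = -8 + ((n² + n²) + n) = -8 + (2*n² + n) = -8 + (n + 2*n²) = -8 + n + 2*n²)
-10*(-15) + 1/c(y*5 + 5) = -10*(-15) + 1/(-8 + (-4*5 + 5) + 2*(-4*5 + 5)²) = 150 + 1/(-8 + (-20 + 5) + 2*(-20 + 5)²) = 150 + 1/(-8 - 15 + 2*(-15)²) = 150 + 1/(-8 - 15 + 2*225) = 150 + 1/(-8 - 15 + 450) = 150 + 1/427 = 64051/427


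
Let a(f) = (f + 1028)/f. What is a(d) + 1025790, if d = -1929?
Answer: 1978749811/1929 ≈ 1.0258e+6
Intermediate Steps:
a(f) = (1028 + f)/f
a(d) + 1025790 = (1028 - 1929)/(-1929) + 1025790 = -1/1929*(-901) + 1025790 = 901/1929 + 1025790 = 1978749811/1929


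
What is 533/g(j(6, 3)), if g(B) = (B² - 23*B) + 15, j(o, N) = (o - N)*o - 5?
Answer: -533/115 ≈ -4.6348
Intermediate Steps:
j(o, N) = -5 + o*(o - N) (j(o, N) = o*(o - N) - 5 = -5 + o*(o - N))
g(B) = 15 + B² - 23*B
533/g(j(6, 3)) = 533/(15 + (-5 + 6² - 1*3*6)² - 23*(-5 + 6² - 1*3*6)) = 533/(15 + (-5 + 36 - 18)² - 23*(-5 + 36 - 18)) = 533/(15 + 13² - 23*13) = 533/(15 + 169 - 299) = 533/(-115) = 533*(-1/115) = -533/115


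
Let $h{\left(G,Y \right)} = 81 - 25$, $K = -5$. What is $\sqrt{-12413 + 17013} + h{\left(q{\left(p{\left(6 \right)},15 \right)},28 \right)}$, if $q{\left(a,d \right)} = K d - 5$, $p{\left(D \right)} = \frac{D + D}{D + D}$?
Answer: $56 + 10 \sqrt{46} \approx 123.82$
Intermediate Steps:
$p{\left(D \right)} = 1$ ($p{\left(D \right)} = \frac{2 D}{2 D} = 2 D \frac{1}{2 D} = 1$)
$q{\left(a,d \right)} = -5 - 5 d$ ($q{\left(a,d \right)} = - 5 d - 5 = -5 - 5 d$)
$h{\left(G,Y \right)} = 56$ ($h{\left(G,Y \right)} = 81 - 25 = 56$)
$\sqrt{-12413 + 17013} + h{\left(q{\left(p{\left(6 \right)},15 \right)},28 \right)} = \sqrt{-12413 + 17013} + 56 = \sqrt{4600} + 56 = 10 \sqrt{46} + 56 = 56 + 10 \sqrt{46}$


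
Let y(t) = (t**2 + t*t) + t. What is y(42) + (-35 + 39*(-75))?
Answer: 610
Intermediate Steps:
y(t) = t + 2*t**2 (y(t) = (t**2 + t**2) + t = 2*t**2 + t = t + 2*t**2)
y(42) + (-35 + 39*(-75)) = 42*(1 + 2*42) + (-35 + 39*(-75)) = 42*(1 + 84) + (-35 - 2925) = 42*85 - 2960 = 3570 - 2960 = 610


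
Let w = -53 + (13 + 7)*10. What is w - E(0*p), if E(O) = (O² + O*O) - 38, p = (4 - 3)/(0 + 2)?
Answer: 185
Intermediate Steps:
p = ½ (p = 1/2 = 1*(½) = ½ ≈ 0.50000)
E(O) = -38 + 2*O² (E(O) = (O² + O²) - 38 = 2*O² - 38 = -38 + 2*O²)
w = 147 (w = -53 + 20*10 = -53 + 200 = 147)
w - E(0*p) = 147 - (-38 + 2*(0*(½))²) = 147 - (-38 + 2*0²) = 147 - (-38 + 2*0) = 147 - (-38 + 0) = 147 - 1*(-38) = 147 + 38 = 185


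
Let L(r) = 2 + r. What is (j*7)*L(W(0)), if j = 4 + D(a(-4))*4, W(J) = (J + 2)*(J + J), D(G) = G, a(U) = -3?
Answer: -112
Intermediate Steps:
W(J) = 2*J*(2 + J) (W(J) = (2 + J)*(2*J) = 2*J*(2 + J))
j = -8 (j = 4 - 3*4 = 4 - 12 = -8)
(j*7)*L(W(0)) = (-8*7)*(2 + 2*0*(2 + 0)) = -56*(2 + 2*0*2) = -56*(2 + 0) = -56*2 = -112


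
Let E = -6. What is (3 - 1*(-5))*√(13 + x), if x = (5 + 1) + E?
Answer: 8*√13 ≈ 28.844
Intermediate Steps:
x = 0 (x = (5 + 1) - 6 = 6 - 6 = 0)
(3 - 1*(-5))*√(13 + x) = (3 - 1*(-5))*√(13 + 0) = (3 + 5)*√13 = 8*√13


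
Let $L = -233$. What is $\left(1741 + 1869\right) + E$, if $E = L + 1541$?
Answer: $4918$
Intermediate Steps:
$E = 1308$ ($E = -233 + 1541 = 1308$)
$\left(1741 + 1869\right) + E = \left(1741 + 1869\right) + 1308 = 3610 + 1308 = 4918$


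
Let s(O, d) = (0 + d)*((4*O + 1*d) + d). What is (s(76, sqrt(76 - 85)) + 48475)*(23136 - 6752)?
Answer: 793919488 + 14942208*I ≈ 7.9392e+8 + 1.4942e+7*I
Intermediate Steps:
s(O, d) = d*(2*d + 4*O) (s(O, d) = d*((4*O + d) + d) = d*((d + 4*O) + d) = d*(2*d + 4*O))
(s(76, sqrt(76 - 85)) + 48475)*(23136 - 6752) = (2*sqrt(76 - 85)*(sqrt(76 - 85) + 2*76) + 48475)*(23136 - 6752) = (2*sqrt(-9)*(sqrt(-9) + 152) + 48475)*16384 = (2*(3*I)*(3*I + 152) + 48475)*16384 = (2*(3*I)*(152 + 3*I) + 48475)*16384 = (6*I*(152 + 3*I) + 48475)*16384 = (48475 + 6*I*(152 + 3*I))*16384 = 794214400 + 98304*I*(152 + 3*I)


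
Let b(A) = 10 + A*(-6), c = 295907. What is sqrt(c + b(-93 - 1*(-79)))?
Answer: 3*sqrt(32889) ≈ 544.06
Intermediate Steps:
b(A) = 10 - 6*A
sqrt(c + b(-93 - 1*(-79))) = sqrt(295907 + (10 - 6*(-93 - 1*(-79)))) = sqrt(295907 + (10 - 6*(-93 + 79))) = sqrt(295907 + (10 - 6*(-14))) = sqrt(295907 + (10 + 84)) = sqrt(295907 + 94) = sqrt(296001) = 3*sqrt(32889)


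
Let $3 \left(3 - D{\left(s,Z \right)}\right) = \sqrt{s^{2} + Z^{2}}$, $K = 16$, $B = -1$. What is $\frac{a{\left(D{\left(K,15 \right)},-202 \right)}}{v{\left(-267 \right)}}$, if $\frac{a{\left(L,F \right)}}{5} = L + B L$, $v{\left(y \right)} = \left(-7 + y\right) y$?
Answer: $0$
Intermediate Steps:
$D{\left(s,Z \right)} = 3 - \frac{\sqrt{Z^{2} + s^{2}}}{3}$ ($D{\left(s,Z \right)} = 3 - \frac{\sqrt{s^{2} + Z^{2}}}{3} = 3 - \frac{\sqrt{Z^{2} + s^{2}}}{3}$)
$v{\left(y \right)} = y \left(-7 + y\right)$
$a{\left(L,F \right)} = 0$ ($a{\left(L,F \right)} = 5 \left(L - L\right) = 5 \cdot 0 = 0$)
$\frac{a{\left(D{\left(K,15 \right)},-202 \right)}}{v{\left(-267 \right)}} = \frac{0}{\left(-267\right) \left(-7 - 267\right)} = \frac{0}{\left(-267\right) \left(-274\right)} = \frac{0}{73158} = 0 \cdot \frac{1}{73158} = 0$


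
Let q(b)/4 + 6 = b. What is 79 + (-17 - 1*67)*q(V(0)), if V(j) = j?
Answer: 2095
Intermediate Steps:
q(b) = -24 + 4*b
79 + (-17 - 1*67)*q(V(0)) = 79 + (-17 - 1*67)*(-24 + 4*0) = 79 + (-17 - 67)*(-24 + 0) = 79 - 84*(-24) = 79 + 2016 = 2095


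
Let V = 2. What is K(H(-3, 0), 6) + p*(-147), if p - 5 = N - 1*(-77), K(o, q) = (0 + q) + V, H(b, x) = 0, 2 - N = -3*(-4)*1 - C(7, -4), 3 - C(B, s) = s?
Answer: -11605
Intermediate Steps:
C(B, s) = 3 - s
N = -3 (N = 2 - (-3*(-4)*1 - (3 - 1*(-4))) = 2 - (12*1 - (3 + 4)) = 2 - (12 - 1*7) = 2 - (12 - 7) = 2 - 1*5 = 2 - 5 = -3)
K(o, q) = 2 + q (K(o, q) = (0 + q) + 2 = q + 2 = 2 + q)
p = 79 (p = 5 + (-3 - 1*(-77)) = 5 + (-3 + 77) = 5 + 74 = 79)
K(H(-3, 0), 6) + p*(-147) = (2 + 6) + 79*(-147) = 8 - 11613 = -11605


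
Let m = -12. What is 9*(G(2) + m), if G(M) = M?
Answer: -90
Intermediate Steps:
9*(G(2) + m) = 9*(2 - 12) = 9*(-10) = -90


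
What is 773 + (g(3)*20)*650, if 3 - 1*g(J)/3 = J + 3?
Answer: -116227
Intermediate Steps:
g(J) = -3*J (g(J) = 9 - 3*(J + 3) = 9 - 3*(3 + J) = 9 + (-9 - 3*J) = -3*J)
773 + (g(3)*20)*650 = 773 + (-3*3*20)*650 = 773 - 9*20*650 = 773 - 180*650 = 773 - 117000 = -116227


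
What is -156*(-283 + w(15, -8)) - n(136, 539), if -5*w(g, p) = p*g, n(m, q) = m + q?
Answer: 39729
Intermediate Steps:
w(g, p) = -g*p/5 (w(g, p) = -p*g/5 = -g*p/5)
-156*(-283 + w(15, -8)) - n(136, 539) = -156*(-283 - ⅕*15*(-8)) - (136 + 539) = -156*(-283 + 24) - 1*675 = -156*(-259) - 675 = 40404 - 675 = 39729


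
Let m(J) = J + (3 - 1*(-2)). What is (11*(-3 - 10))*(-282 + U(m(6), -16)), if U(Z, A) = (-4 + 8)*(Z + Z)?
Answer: 27742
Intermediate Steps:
m(J) = 5 + J (m(J) = J + (3 + 2) = J + 5 = 5 + J)
U(Z, A) = 8*Z (U(Z, A) = 4*(2*Z) = 8*Z)
(11*(-3 - 10))*(-282 + U(m(6), -16)) = (11*(-3 - 10))*(-282 + 8*(5 + 6)) = (11*(-13))*(-282 + 8*11) = -143*(-282 + 88) = -143*(-194) = 27742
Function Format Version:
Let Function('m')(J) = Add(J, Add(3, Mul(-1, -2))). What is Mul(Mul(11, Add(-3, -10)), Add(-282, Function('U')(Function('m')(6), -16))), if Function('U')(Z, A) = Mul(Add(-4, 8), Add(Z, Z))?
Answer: 27742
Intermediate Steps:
Function('m')(J) = Add(5, J) (Function('m')(J) = Add(J, Add(3, 2)) = Add(J, 5) = Add(5, J))
Function('U')(Z, A) = Mul(8, Z) (Function('U')(Z, A) = Mul(4, Mul(2, Z)) = Mul(8, Z))
Mul(Mul(11, Add(-3, -10)), Add(-282, Function('U')(Function('m')(6), -16))) = Mul(Mul(11, Add(-3, -10)), Add(-282, Mul(8, Add(5, 6)))) = Mul(Mul(11, -13), Add(-282, Mul(8, 11))) = Mul(-143, Add(-282, 88)) = Mul(-143, -194) = 27742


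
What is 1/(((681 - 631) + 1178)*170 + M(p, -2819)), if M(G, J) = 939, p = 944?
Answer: 1/209699 ≈ 4.7687e-6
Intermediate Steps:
1/(((681 - 631) + 1178)*170 + M(p, -2819)) = 1/(((681 - 631) + 1178)*170 + 939) = 1/((50 + 1178)*170 + 939) = 1/(1228*170 + 939) = 1/(208760 + 939) = 1/209699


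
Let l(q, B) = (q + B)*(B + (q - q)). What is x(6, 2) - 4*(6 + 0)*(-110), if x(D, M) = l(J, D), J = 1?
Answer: 2682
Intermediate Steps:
l(q, B) = B*(B + q) (l(q, B) = (B + q)*(B + 0) = (B + q)*B = B*(B + q))
x(D, M) = D*(1 + D) (x(D, M) = D*(D + 1) = D*(1 + D))
x(6, 2) - 4*(6 + 0)*(-110) = 6*(1 + 6) - 4*(6 + 0)*(-110) = 6*7 - 4*6*(-110) = 42 - 24*(-110) = 42 + 2640 = 2682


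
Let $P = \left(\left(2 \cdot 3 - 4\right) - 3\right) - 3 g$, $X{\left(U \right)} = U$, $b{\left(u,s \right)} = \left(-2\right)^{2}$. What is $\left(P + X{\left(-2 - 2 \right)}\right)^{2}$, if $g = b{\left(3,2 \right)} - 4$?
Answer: $25$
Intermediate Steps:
$b{\left(u,s \right)} = 4$
$g = 0$ ($g = 4 - 4 = 0$)
$P = -1$ ($P = \left(\left(2 \cdot 3 - 4\right) - 3\right) - 0 = \left(\left(6 - 4\right) - 3\right) + 0 = \left(2 - 3\right) + 0 = -1 + 0 = -1$)
$\left(P + X{\left(-2 - 2 \right)}\right)^{2} = \left(-1 - 4\right)^{2} = \left(-5\right)^{2} = 25$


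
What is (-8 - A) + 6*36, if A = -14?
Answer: 222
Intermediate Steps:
(-8 - A) + 6*36 = (-8 - 1*(-14)) + 6*36 = (-8 + 14) + 216 = 6 + 216 = 222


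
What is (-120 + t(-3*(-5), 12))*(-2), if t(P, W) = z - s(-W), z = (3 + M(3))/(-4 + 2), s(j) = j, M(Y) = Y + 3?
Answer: 225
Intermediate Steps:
M(Y) = 3 + Y
z = -9/2 (z = (3 + (3 + 3))/(-4 + 2) = (3 + 6)/(-2) = 9*(-1/2) = -9/2 ≈ -4.5000)
t(P, W) = -9/2 + W (t(P, W) = -9/2 - (-1)*W = -9/2 + W)
(-120 + t(-3*(-5), 12))*(-2) = (-120 + (-9/2 + 12))*(-2) = (-120 + 15/2)*(-2) = -225/2*(-2) = 225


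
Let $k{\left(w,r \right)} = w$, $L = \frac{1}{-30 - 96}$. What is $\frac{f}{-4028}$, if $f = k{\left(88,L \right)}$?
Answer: $- \frac{22}{1007} \approx -0.021847$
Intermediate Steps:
$L = - \frac{1}{126}$ ($L = \frac{1}{-126} = - \frac{1}{126} \approx -0.0079365$)
$f = 88$
$\frac{f}{-4028} = \frac{88}{-4028} = 88 \left(- \frac{1}{4028}\right) = - \frac{22}{1007}$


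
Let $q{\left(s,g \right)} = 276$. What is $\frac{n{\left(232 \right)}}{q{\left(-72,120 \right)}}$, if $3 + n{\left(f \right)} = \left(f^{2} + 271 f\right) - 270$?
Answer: $\frac{116423}{276} \approx 421.82$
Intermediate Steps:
$n{\left(f \right)} = -273 + f^{2} + 271 f$ ($n{\left(f \right)} = -3 - \left(270 - f^{2} - 271 f\right) = -3 + \left(-270 + f^{2} + 271 f\right) = -273 + f^{2} + 271 f$)
$\frac{n{\left(232 \right)}}{q{\left(-72,120 \right)}} = \frac{-273 + 232^{2} + 271 \cdot 232}{276} = \left(-273 + 53824 + 62872\right) \frac{1}{276} = 116423 \cdot \frac{1}{276} = \frac{116423}{276}$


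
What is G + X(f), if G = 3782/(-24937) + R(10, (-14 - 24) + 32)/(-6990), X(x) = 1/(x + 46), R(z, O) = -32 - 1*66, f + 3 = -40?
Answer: 17055428/87154815 ≈ 0.19569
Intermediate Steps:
f = -43 (f = -3 - 40 = -43)
R(z, O) = -98 (R(z, O) = -32 - 66 = -98)
X(x) = 1/(46 + x)
G = -11996177/87154815 (G = 3782/(-24937) - 98/(-6990) = 3782*(-1/24937) - 98*(-1/6990) = -3782/24937 + 49/3495 = -11996177/87154815 ≈ -0.13764)
G + X(f) = -11996177/87154815 + 1/(46 - 43) = -11996177/87154815 + 1/3 = 17055428/87154815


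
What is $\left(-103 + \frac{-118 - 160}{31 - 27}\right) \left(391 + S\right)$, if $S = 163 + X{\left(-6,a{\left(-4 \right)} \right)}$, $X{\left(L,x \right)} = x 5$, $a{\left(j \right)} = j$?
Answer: $-92115$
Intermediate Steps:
$X{\left(L,x \right)} = 5 x$
$S = 143$ ($S = 163 + 5 \left(-4\right) = 163 - 20 = 143$)
$\left(-103 + \frac{-118 - 160}{31 - 27}\right) \left(391 + S\right) = \left(-103 + \frac{-118 - 160}{31 - 27}\right) \left(391 + 143\right) = \left(-103 - \frac{278}{4}\right) 534 = \left(-103 - \frac{139}{2}\right) 534 = \left(- \frac{345}{2}\right) 534 = -92115$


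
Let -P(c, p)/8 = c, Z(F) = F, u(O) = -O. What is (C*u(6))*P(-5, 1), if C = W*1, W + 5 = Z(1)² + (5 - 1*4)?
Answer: 720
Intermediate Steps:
W = -3 (W = -5 + (1² + (5 - 1*4)) = -5 + (1 + (5 - 4)) = -5 + (1 + 1) = -5 + 2 = -3)
P(c, p) = -8*c
C = -3 (C = -3*1 = -3)
(C*u(6))*P(-5, 1) = (-(-3)*6)*(-8*(-5)) = -3*(-6)*40 = 18*40 = 720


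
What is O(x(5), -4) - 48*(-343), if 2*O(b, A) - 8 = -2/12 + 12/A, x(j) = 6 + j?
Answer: 197597/12 ≈ 16466.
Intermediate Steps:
O(b, A) = 47/12 + 6/A (O(b, A) = 4 + (-2/12 + 12/A)/2 = 4 + (-2*1/12 + 12/A)/2 = 4 + (-⅙ + 12/A)/2 = 4 + (-1/12 + 6/A) = 47/12 + 6/A)
O(x(5), -4) - 48*(-343) = (47/12 + 6/(-4)) - 48*(-343) = (47/12 + 6*(-¼)) + 16464 = (47/12 - 3/2) + 16464 = 29/12 + 16464 = 197597/12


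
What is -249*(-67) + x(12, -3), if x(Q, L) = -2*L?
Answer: 16689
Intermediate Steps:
-249*(-67) + x(12, -3) = -249*(-67) - 2*(-3) = 16683 + 6 = 16689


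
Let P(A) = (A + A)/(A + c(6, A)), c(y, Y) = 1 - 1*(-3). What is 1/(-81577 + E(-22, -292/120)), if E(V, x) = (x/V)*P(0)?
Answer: -1/81577 ≈ -1.2258e-5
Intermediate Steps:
c(y, Y) = 4 (c(y, Y) = 1 + 3 = 4)
P(A) = 2*A/(4 + A) (P(A) = (A + A)/(A + 4) = (2*A)/(4 + A) = 2*A/(4 + A))
E(V, x) = 0 (E(V, x) = (x/V)*(2*0/(4 + 0)) = (x/V)*(2*0/4) = (x/V)*(2*0*(1/4)) = (x/V)*0 = 0)
1/(-81577 + E(-22, -292/120)) = 1/(-81577 + 0) = 1/(-81577) = -1/81577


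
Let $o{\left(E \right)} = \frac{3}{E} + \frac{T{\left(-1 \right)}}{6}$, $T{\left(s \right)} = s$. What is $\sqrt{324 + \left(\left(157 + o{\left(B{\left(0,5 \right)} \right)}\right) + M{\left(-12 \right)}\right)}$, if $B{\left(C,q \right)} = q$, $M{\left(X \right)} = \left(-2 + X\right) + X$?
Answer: $\frac{\sqrt{409890}}{30} \approx 21.341$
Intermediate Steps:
$M{\left(X \right)} = -2 + 2 X$
$o{\left(E \right)} = - \frac{1}{6} + \frac{3}{E}$ ($o{\left(E \right)} = \frac{3}{E} - \frac{1}{6} = - \frac{1}{6} + \frac{3}{E}$)
$\sqrt{324 + \left(\left(157 + o{\left(B{\left(0,5 \right)} \right)}\right) + M{\left(-12 \right)}\right)} = \sqrt{324 + \left(\left(157 + \frac{18 - 5}{6 \cdot 5}\right) + \left(-2 + 2 \left(-12\right)\right)\right)} = \sqrt{324 + \left(\left(157 + \frac{1}{6} \cdot \frac{1}{5} \left(18 - 5\right)\right) - 26\right)} = \sqrt{324 + \left(\left(157 + \frac{1}{6} \cdot \frac{1}{5} \cdot 13\right) - 26\right)} = \sqrt{324 + \left(\left(157 + \frac{13}{30}\right) - 26\right)} = \sqrt{324 + \left(\frac{4723}{30} - 26\right)} = \sqrt{324 + \frac{3943}{30}} = \sqrt{\frac{13663}{30}} = \frac{\sqrt{409890}}{30}$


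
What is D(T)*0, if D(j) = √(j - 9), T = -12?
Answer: 0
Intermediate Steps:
D(j) = √(-9 + j)
D(T)*0 = √(-9 - 12)*0 = √(-21)*0 = (I*√21)*0 = 0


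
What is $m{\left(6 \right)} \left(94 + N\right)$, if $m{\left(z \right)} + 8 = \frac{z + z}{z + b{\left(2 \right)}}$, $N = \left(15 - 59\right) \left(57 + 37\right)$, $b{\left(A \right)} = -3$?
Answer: $16168$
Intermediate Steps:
$N = -4136$ ($N = \left(-44\right) 94 = -4136$)
$m{\left(z \right)} = -8 + \frac{2 z}{-3 + z}$ ($m{\left(z \right)} = -8 + \frac{z + z}{z - 3} = -8 + \frac{2 z}{-3 + z}$)
$m{\left(6 \right)} \left(94 + N\right) = \frac{6 \left(4 - 6\right)}{-3 + 6} \left(94 - 4136\right) = \frac{6 \left(4 - 6\right)}{3} \left(-4042\right) = 6 \cdot \frac{1}{3} \left(-2\right) \left(-4042\right) = \left(-4\right) \left(-4042\right) = 16168$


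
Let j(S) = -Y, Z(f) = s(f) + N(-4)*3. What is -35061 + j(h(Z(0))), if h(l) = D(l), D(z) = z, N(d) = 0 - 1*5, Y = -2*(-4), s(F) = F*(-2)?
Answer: -35069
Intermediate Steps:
s(F) = -2*F
Y = 8
N(d) = -5 (N(d) = 0 - 5 = -5)
Z(f) = -15 - 2*f (Z(f) = -2*f - 5*3 = -2*f - 15 = -15 - 2*f)
h(l) = l
j(S) = -8 (j(S) = -1*8 = -8)
-35061 + j(h(Z(0))) = -35061 - 8 = -35069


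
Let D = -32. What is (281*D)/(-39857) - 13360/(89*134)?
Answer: -212625464/237667291 ≈ -0.89464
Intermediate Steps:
(281*D)/(-39857) - 13360/(89*134) = (281*(-32))/(-39857) - 13360/(89*134) = -8992*(-1/39857) - 13360/11926 = 8992/39857 - 13360*1/11926 = 8992/39857 - 6680/5963 = -212625464/237667291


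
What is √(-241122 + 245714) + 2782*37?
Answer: 102934 + 4*√287 ≈ 1.0300e+5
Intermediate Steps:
√(-241122 + 245714) + 2782*37 = √4592 + 102934 = 4*√287 + 102934 = 102934 + 4*√287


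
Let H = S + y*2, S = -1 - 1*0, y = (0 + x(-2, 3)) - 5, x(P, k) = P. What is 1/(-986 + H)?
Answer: -1/1001 ≈ -0.00099900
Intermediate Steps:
y = -7 (y = (0 - 2) - 5 = -2 - 5 = -7)
S = -1 (S = -1 + 0 = -1)
H = -15 (H = -1 - 7*2 = -1 - 14 = -15)
1/(-986 + H) = 1/(-986 - 15) = 1/(-1001) = -1/1001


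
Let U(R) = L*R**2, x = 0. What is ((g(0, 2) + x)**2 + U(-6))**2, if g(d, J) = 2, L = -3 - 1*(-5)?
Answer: 5776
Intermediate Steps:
L = 2 (L = -3 + 5 = 2)
U(R) = 2*R**2
((g(0, 2) + x)**2 + U(-6))**2 = ((2 + 0)**2 + 2*(-6)**2)**2 = (2**2 + 2*36)**2 = (4 + 72)**2 = 76**2 = 5776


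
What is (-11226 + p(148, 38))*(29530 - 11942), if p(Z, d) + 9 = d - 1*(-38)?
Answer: -196264492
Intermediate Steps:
p(Z, d) = 29 + d (p(Z, d) = -9 + (d - 1*(-38)) = -9 + (d + 38) = -9 + (38 + d) = 29 + d)
(-11226 + p(148, 38))*(29530 - 11942) = (-11226 + (29 + 38))*(29530 - 11942) = (-11226 + 67)*17588 = -11159*17588 = -196264492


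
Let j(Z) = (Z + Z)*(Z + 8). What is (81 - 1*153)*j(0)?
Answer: 0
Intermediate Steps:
j(Z) = 2*Z*(8 + Z) (j(Z) = (2*Z)*(8 + Z) = 2*Z*(8 + Z))
(81 - 1*153)*j(0) = (81 - 1*153)*(2*0*(8 + 0)) = (81 - 153)*(2*0*8) = -72*0 = 0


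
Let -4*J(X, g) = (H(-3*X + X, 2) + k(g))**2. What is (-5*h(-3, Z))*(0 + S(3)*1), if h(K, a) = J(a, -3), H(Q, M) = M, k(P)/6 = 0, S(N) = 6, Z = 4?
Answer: 30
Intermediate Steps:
k(P) = 0 (k(P) = 6*0 = 0)
J(X, g) = -1 (J(X, g) = -(2 + 0)**2/4 = -1/4*2**2 = -1/4*4 = -1)
h(K, a) = -1
(-5*h(-3, Z))*(0 + S(3)*1) = (-5*(-1))*(0 + 6*1) = 5*(0 + 6) = 5*6 = 30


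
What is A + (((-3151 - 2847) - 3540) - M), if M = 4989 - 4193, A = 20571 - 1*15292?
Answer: -5055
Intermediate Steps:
A = 5279 (A = 20571 - 15292 = 5279)
M = 796
A + (((-3151 - 2847) - 3540) - M) = 5279 + (((-3151 - 2847) - 3540) - 1*796) = 5279 + ((-5998 - 3540) - 796) = 5279 + (-9538 - 796) = 5279 - 10334 = -5055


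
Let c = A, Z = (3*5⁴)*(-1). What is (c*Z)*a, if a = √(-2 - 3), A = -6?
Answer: 11250*I*√5 ≈ 25156.0*I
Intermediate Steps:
Z = -1875 (Z = (3*625)*(-1) = 1875*(-1) = -1875)
c = -6
a = I*√5 (a = √(-5) = I*√5 ≈ 2.2361*I)
(c*Z)*a = (-6*(-1875))*(I*√5) = 11250*(I*√5) = 11250*I*√5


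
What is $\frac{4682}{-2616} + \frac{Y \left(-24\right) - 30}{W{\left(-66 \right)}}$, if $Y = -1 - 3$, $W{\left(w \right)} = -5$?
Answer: $- \frac{98033}{6540} \approx -14.99$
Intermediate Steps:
$Y = -4$
$\frac{4682}{-2616} + \frac{Y \left(-24\right) - 30}{W{\left(-66 \right)}} = \frac{4682}{-2616} + \frac{\left(-4\right) \left(-24\right) - 30}{-5} = 4682 \left(- \frac{1}{2616}\right) + \left(96 - 30\right) \left(- \frac{1}{5}\right) = - \frac{2341}{1308} + 66 \left(- \frac{1}{5}\right) = - \frac{2341}{1308} - \frac{66}{5} = - \frac{98033}{6540}$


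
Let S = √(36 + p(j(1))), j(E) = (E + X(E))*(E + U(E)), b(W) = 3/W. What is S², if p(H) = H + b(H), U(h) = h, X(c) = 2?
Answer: 85/2 ≈ 42.500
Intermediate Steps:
j(E) = 2*E*(2 + E) (j(E) = (E + 2)*(E + E) = (2 + E)*(2*E) = 2*E*(2 + E))
p(H) = H + 3/H
S = √170/2 (S = √(36 + (2*1*(2 + 1) + 3/((2*1*(2 + 1))))) = √(36 + (2*1*3 + 3/((2*1*3)))) = √(36 + (6 + 3/6)) = √(36 + (6 + 3*(⅙))) = √(36 + (6 + ½)) = √(36 + 13/2) = √(85/2) = √170/2 ≈ 6.5192)
S² = (√170/2)² = 85/2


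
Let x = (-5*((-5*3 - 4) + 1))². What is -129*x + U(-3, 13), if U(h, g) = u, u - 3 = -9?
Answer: -1044906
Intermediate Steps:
u = -6 (u = 3 - 9 = -6)
U(h, g) = -6
x = 8100 (x = (-5*((-15 - 4) + 1))² = (-5*(-19 + 1))² = (-5*(-18))² = 90² = 8100)
-129*x + U(-3, 13) = -129*8100 - 6 = -1044900 - 6 = -1044906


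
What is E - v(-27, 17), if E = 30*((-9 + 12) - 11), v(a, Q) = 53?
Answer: -293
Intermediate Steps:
E = -240 (E = 30*(3 - 11) = 30*(-8) = -240)
E - v(-27, 17) = -240 - 1*53 = -240 - 53 = -293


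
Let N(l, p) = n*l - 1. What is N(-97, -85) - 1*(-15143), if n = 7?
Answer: 14463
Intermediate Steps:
N(l, p) = -1 + 7*l (N(l, p) = 7*l - 1 = -1 + 7*l)
N(-97, -85) - 1*(-15143) = (-1 + 7*(-97)) - 1*(-15143) = (-1 - 679) + 15143 = -680 + 15143 = 14463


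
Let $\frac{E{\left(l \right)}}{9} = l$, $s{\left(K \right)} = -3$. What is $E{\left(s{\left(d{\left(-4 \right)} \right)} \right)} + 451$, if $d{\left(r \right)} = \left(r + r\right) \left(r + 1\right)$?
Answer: $424$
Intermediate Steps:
$d{\left(r \right)} = 2 r \left(1 + r\right)$
$E{\left(l \right)} = 9 l$
$E{\left(s{\left(d{\left(-4 \right)} \right)} \right)} + 451 = 9 \left(-3\right) + 451 = -27 + 451 = 424$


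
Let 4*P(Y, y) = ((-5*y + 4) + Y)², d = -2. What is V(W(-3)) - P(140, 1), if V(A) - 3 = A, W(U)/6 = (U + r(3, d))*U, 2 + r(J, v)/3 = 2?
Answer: -19093/4 ≈ -4773.3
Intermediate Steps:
r(J, v) = 0 (r(J, v) = -6 + 3*2 = -6 + 6 = 0)
W(U) = 6*U² (W(U) = 6*((U + 0)*U) = 6*(U*U) = 6*U²)
V(A) = 3 + A
P(Y, y) = (4 + Y - 5*y)²/4 (P(Y, y) = ((-5*y + 4) + Y)²/4 = ((4 - 5*y) + Y)²/4 = (4 + Y - 5*y)²/4)
V(W(-3)) - P(140, 1) = (3 + 6*(-3)²) - (4 + 140 - 5*1)²/4 = (3 + 6*9) - (4 + 140 - 5)²/4 = (3 + 54) - 139²/4 = 57 - 19321/4 = -19093/4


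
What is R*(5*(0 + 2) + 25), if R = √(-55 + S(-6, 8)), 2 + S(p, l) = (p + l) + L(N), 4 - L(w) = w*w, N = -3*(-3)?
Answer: 70*I*√33 ≈ 402.12*I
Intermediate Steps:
N = 9
L(w) = 4 - w² (L(w) = 4 - w*w = 4 - w²)
S(p, l) = -79 + l + p (S(p, l) = -2 + ((p + l) + (4 - 1*9²)) = -2 + ((l + p) + (4 - 1*81)) = -2 + ((l + p) + (4 - 81)) = -2 + ((l + p) - 77) = -2 + (-77 + l + p) = -79 + l + p)
R = 2*I*√33 (R = √(-55 + (-79 + 8 - 6)) = √(-55 - 77) = √(-132) = 2*I*√33 ≈ 11.489*I)
R*(5*(0 + 2) + 25) = (2*I*√33)*(5*(0 + 2) + 25) = (2*I*√33)*(5*2 + 25) = (2*I*√33)*(10 + 25) = (2*I*√33)*35 = 70*I*√33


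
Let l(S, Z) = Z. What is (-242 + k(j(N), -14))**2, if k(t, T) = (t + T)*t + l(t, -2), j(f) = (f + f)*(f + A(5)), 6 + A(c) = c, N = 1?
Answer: 59536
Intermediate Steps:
A(c) = -6 + c
j(f) = 2*f*(-1 + f) (j(f) = (f + f)*(f + (-6 + 5)) = (2*f)*(f - 1) = (2*f)*(-1 + f) = 2*f*(-1 + f))
k(t, T) = -2 + t*(T + t) (k(t, T) = (t + T)*t - 2 = (T + t)*t - 2 = t*(T + t) - 2 = -2 + t*(T + t))
(-242 + k(j(N), -14))**2 = (-242 + (-2 + (2*1*(-1 + 1))**2 - 28*(-1 + 1)))**2 = (-242 + (-2 + (2*1*0)**2 - 28*0))**2 = (-242 + (-2 + 0**2 - 14*0))**2 = (-242 + (-2 + 0 + 0))**2 = (-242 - 2)**2 = (-244)**2 = 59536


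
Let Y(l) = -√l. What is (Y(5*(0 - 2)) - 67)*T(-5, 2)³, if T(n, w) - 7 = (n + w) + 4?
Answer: -34304 - 512*I*√10 ≈ -34304.0 - 1619.1*I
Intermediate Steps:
T(n, w) = 11 + n + w (T(n, w) = 7 + ((n + w) + 4) = 7 + (4 + n + w) = 11 + n + w)
(Y(5*(0 - 2)) - 67)*T(-5, 2)³ = (-√(5*(0 - 2)) - 67)*(11 - 5 + 2)³ = (-√(5*(-2)) - 67)*8³ = (-√(-10) - 67)*512 = (-I*√10 - 67)*512 = (-67 - I*√10)*512 = -34304 - 512*I*√10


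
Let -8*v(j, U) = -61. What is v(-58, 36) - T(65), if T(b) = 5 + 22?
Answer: -155/8 ≈ -19.375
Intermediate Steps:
v(j, U) = 61/8 (v(j, U) = -⅛*(-61) = 61/8)
T(b) = 27
v(-58, 36) - T(65) = 61/8 - 1*27 = 61/8 - 27 = -155/8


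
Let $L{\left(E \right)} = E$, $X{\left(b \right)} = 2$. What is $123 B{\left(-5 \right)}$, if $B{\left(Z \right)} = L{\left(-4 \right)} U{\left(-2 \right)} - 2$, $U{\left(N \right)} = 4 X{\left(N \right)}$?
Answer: $-4182$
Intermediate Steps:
$U{\left(N \right)} = 8$ ($U{\left(N \right)} = 4 \cdot 2 = 8$)
$B{\left(Z \right)} = -34$ ($B{\left(Z \right)} = \left(-4\right) 8 - 2 = -32 - 2 = -34$)
$123 B{\left(-5 \right)} = 123 \left(-34\right) = -4182$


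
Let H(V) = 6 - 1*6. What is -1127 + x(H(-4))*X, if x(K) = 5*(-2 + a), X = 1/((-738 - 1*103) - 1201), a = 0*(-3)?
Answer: -1150662/1021 ≈ -1127.0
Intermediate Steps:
a = 0
H(V) = 0 (H(V) = 6 - 6 = 0)
X = -1/2042 (X = 1/((-738 - 103) - 1201) = 1/(-841 - 1201) = 1/(-2042) = -1/2042 ≈ -0.00048972)
x(K) = -10 (x(K) = 5*(-2 + 0) = 5*(-2) = -10)
-1127 + x(H(-4))*X = -1127 - 10*(-1/2042) = -1127 + 5/1021 = -1150662/1021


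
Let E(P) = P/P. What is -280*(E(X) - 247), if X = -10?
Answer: 68880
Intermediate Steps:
E(P) = 1
-280*(E(X) - 247) = -280*(1 - 247) = -280*(-246) = 68880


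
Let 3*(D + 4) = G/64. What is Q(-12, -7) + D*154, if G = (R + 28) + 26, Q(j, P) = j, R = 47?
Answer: -52511/96 ≈ -546.99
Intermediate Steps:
G = 101 (G = (47 + 28) + 26 = 75 + 26 = 101)
D = -667/192 (D = -4 + (101/64)/3 = -4 + (101*(1/64))/3 = -4 + (⅓)*(101/64) = -4 + 101/192 = -667/192 ≈ -3.4740)
Q(-12, -7) + D*154 = -12 - 667/192*154 = -12 - 51359/96 = -52511/96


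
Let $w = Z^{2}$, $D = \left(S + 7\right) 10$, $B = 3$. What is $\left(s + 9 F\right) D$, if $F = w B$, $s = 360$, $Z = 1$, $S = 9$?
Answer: $61920$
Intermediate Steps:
$D = 160$ ($D = \left(9 + 7\right) 10 = 16 \cdot 10 = 160$)
$w = 1$ ($w = 1^{2} = 1$)
$F = 3$ ($F = 1 \cdot 3 = 3$)
$\left(s + 9 F\right) D = \left(360 + 9 \cdot 3\right) 160 = \left(360 + 27\right) 160 = 387 \cdot 160 = 61920$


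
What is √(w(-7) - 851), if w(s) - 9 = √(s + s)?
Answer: √(-842 + I*√14) ≈ 0.06447 + 29.017*I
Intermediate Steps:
w(s) = 9 + √2*√s (w(s) = 9 + √(s + s) = 9 + √(2*s) = 9 + √2*√s)
√(w(-7) - 851) = √((9 + √2*√(-7)) - 851) = √((9 + √2*(I*√7)) - 851) = √((9 + I*√14) - 851) = √(-842 + I*√14)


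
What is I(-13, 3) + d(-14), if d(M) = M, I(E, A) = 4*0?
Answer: -14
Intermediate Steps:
I(E, A) = 0
I(-13, 3) + d(-14) = 0 - 14 = -14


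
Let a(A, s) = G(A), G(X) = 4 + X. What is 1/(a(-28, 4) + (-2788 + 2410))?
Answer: -1/402 ≈ -0.0024876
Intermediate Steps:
a(A, s) = 4 + A
1/(a(-28, 4) + (-2788 + 2410)) = 1/((4 - 28) + (-2788 + 2410)) = 1/(-24 - 378) = 1/(-402) = -1/402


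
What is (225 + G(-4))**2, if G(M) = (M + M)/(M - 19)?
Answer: 26863489/529 ≈ 50782.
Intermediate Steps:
G(M) = 2*M/(-19 + M) (G(M) = (2*M)/(-19 + M) = 2*M/(-19 + M))
(225 + G(-4))**2 = (225 + 2*(-4)/(-19 - 4))**2 = (225 + 2*(-4)/(-23))**2 = (225 + 2*(-4)*(-1/23))**2 = (225 + 8/23)**2 = (5183/23)**2 = 26863489/529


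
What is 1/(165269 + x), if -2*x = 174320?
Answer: 1/78109 ≈ 1.2803e-5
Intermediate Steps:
x = -87160 (x = -½*174320 = -87160)
1/(165269 + x) = 1/(165269 - 87160) = 1/78109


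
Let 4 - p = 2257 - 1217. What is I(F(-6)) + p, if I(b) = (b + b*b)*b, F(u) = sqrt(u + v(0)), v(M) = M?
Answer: -1042 - 6*I*sqrt(6) ≈ -1042.0 - 14.697*I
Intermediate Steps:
F(u) = sqrt(u) (F(u) = sqrt(u + 0) = sqrt(u))
I(b) = b*(b + b**2) (I(b) = (b + b**2)*b = b*(b + b**2))
p = -1036 (p = 4 - (2257 - 1217) = 4 - 1*1040 = 4 - 1040 = -1036)
I(F(-6)) + p = (sqrt(-6))**2*(1 + sqrt(-6)) - 1036 = (I*sqrt(6))**2*(1 + I*sqrt(6)) - 1036 = -6*(1 + I*sqrt(6)) - 1036 = (-6 - 6*I*sqrt(6)) - 1036 = -1042 - 6*I*sqrt(6)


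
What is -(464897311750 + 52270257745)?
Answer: -517167569495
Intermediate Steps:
-(464897311750 + 52270257745) = -504145/(1/((408126 + 103681) + 514024)) = -504145/(1/(511807 + 514024)) = -504145/(1/1025831) = -504145/1/1025831 = -504145*1025831 = -517167569495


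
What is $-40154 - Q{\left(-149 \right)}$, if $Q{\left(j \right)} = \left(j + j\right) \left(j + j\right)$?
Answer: $-128958$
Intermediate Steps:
$Q{\left(j \right)} = 4 j^{2}$ ($Q{\left(j \right)} = 2 j 2 j = 4 j^{2}$)
$-40154 - Q{\left(-149 \right)} = -40154 - 4 \left(-149\right)^{2} = -40154 - 4 \cdot 22201 = -40154 - 88804 = -128958$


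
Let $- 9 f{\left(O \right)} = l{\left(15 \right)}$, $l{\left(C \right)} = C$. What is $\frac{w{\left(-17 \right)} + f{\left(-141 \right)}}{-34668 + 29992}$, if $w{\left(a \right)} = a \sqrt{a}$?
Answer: $\frac{5}{14028} + \frac{17 i \sqrt{17}}{4676} \approx 0.00035643 + 0.01499 i$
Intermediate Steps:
$f{\left(O \right)} = - \frac{5}{3}$ ($f{\left(O \right)} = \left(- \frac{1}{9}\right) 15 = - \frac{5}{3}$)
$w{\left(a \right)} = a^{\frac{3}{2}}$
$\frac{w{\left(-17 \right)} + f{\left(-141 \right)}}{-34668 + 29992} = \frac{\left(-17\right)^{\frac{3}{2}} - \frac{5}{3}}{-34668 + 29992} = \frac{- 17 i \sqrt{17} - \frac{5}{3}}{-4676} = \left(- \frac{5}{3} - 17 i \sqrt{17}\right) \left(- \frac{1}{4676}\right) = \frac{5}{14028} + \frac{17 i \sqrt{17}}{4676}$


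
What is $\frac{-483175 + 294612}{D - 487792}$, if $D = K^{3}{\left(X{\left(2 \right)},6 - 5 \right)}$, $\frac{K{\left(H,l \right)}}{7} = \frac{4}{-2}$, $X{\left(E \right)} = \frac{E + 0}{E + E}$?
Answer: $\frac{188563}{490536} \approx 0.3844$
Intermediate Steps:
$X{\left(E \right)} = \frac{1}{2}$ ($X{\left(E \right)} = \frac{E}{2 E} = E \frac{1}{2 E} = \frac{1}{2}$)
$K{\left(H,l \right)} = -14$ ($K{\left(H,l \right)} = 7 \frac{4}{-2} = 7 \cdot 4 \left(- \frac{1}{2}\right) = 7 \left(-2\right) = -14$)
$D = -2744$ ($D = \left(-14\right)^{3} = -2744$)
$\frac{-483175 + 294612}{D - 487792} = \frac{-483175 + 294612}{-2744 - 487792} = - \frac{188563}{-490536} = \left(-188563\right) \left(- \frac{1}{490536}\right) = \frac{188563}{490536}$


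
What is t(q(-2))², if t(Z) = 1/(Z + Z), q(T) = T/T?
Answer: ¼ ≈ 0.25000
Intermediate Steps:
q(T) = 1
t(Z) = 1/(2*Z)
t(q(-2))² = ((½)/1)² = ((½)*1)² = (½)² = ¼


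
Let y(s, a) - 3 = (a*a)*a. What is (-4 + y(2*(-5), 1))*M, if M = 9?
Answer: 0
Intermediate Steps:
y(s, a) = 3 + a³ (y(s, a) = 3 + (a*a)*a = 3 + a²*a = 3 + a³)
(-4 + y(2*(-5), 1))*M = (-4 + (3 + 1³))*9 = (-4 + (3 + 1))*9 = (-4 + 4)*9 = 0*9 = 0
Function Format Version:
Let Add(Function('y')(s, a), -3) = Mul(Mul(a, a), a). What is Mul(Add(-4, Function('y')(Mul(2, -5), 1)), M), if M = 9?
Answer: 0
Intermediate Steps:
Function('y')(s, a) = Add(3, Pow(a, 3)) (Function('y')(s, a) = Add(3, Mul(Mul(a, a), a)) = Add(3, Mul(Pow(a, 2), a)) = Add(3, Pow(a, 3)))
Mul(Add(-4, Function('y')(Mul(2, -5), 1)), M) = Mul(Add(-4, Add(3, Pow(1, 3))), 9) = Mul(Add(-4, Add(3, 1)), 9) = Mul(Add(-4, 4), 9) = Mul(0, 9) = 0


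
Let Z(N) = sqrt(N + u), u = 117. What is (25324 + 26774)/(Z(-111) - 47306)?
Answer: -1232273994/1118928815 - 26049*sqrt(6)/1118928815 ≈ -1.1014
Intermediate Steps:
Z(N) = sqrt(117 + N) (Z(N) = sqrt(N + 117) = sqrt(117 + N))
(25324 + 26774)/(Z(-111) - 47306) = (25324 + 26774)/(sqrt(117 - 111) - 47306) = 52098/(sqrt(6) - 47306) = 52098/(-47306 + sqrt(6))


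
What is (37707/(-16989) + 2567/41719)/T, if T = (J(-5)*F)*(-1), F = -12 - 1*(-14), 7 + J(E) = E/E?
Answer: -254914595/1417528182 ≈ -0.17983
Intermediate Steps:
J(E) = -6 (J(E) = -7 + E/E = -7 + 1 = -6)
F = 2 (F = -12 + 14 = 2)
T = 12 (T = -6*2*(-1) = -12*(-1) = 12)
(37707/(-16989) + 2567/41719)/T = (37707/(-16989) + 2567/41719)/12 = (37707*(-1/16989) + 2567*(1/41719))*(1/12) = (-12569/5663 + 2567/41719)*(1/12) = -509829190/236254697*1/12 = -254914595/1417528182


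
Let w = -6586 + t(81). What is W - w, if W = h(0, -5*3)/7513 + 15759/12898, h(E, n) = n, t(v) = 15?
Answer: 636865674751/96902674 ≈ 6572.2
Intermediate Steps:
w = -6571 (w = -6586 + 15 = -6571)
W = 118203897/96902674 (W = -5*3/7513 + 15759/12898 = -15*1/7513 + 15759*(1/12898) = -15/7513 + 15759/12898 = 118203897/96902674 ≈ 1.2198)
W - w = 118203897/96902674 - 1*(-6571) = 118203897/96902674 + 6571 = 636865674751/96902674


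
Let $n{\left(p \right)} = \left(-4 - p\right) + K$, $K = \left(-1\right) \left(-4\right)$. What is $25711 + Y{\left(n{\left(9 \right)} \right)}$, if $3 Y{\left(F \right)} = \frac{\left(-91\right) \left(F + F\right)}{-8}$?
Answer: $\frac{102571}{4} \approx 25643.0$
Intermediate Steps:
$K = 4$
$n{\left(p \right)} = - p$ ($n{\left(p \right)} = \left(-4 - p\right) + 4 = - p$)
$Y{\left(F \right)} = \frac{91 F}{12}$ ($Y{\left(F \right)} = \frac{- 91 \left(F + F\right) \frac{1}{-8}}{3} = \frac{- 91 \cdot 2 F \left(- \frac{1}{8}\right)}{3} = \frac{- 182 F \left(- \frac{1}{8}\right)}{3} = \frac{\frac{91}{4} F}{3} = \frac{91 F}{12}$)
$25711 + Y{\left(n{\left(9 \right)} \right)} = 25711 + \frac{91 \left(\left(-1\right) 9\right)}{12} = 25711 + \frac{91}{12} \left(-9\right) = 25711 - \frac{273}{4} = \frac{102571}{4}$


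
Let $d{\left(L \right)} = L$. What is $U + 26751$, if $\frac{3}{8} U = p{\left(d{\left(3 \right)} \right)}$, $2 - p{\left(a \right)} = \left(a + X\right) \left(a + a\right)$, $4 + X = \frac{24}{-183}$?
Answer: $\frac{4899721}{183} \approx 26774.0$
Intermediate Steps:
$X = - \frac{252}{61}$ ($X = -4 + \frac{24}{-183} = -4 + 24 \left(- \frac{1}{183}\right) = -4 - \frac{8}{61} = - \frac{252}{61} \approx -4.1311$)
$p{\left(a \right)} = 2 - 2 a \left(- \frac{252}{61} + a\right)$ ($p{\left(a \right)} = 2 - \left(a - \frac{252}{61}\right) \left(a + a\right) = 2 - \left(- \frac{252}{61} + a\right) 2 a = 2 - 2 a \left(- \frac{252}{61} + a\right)$)
$U = \frac{4288}{183}$ ($U = \frac{8 \left(2 - 2 \cdot 3^{2} + \frac{504}{61} \cdot 3\right)}{3} = \frac{8 \left(2 - 18 + \frac{1512}{61}\right)}{3} = \frac{8}{3} \cdot \frac{536}{61} = \frac{4288}{183} \approx 23.432$)
$U + 26751 = \frac{4288}{183} + 26751 = \frac{4899721}{183}$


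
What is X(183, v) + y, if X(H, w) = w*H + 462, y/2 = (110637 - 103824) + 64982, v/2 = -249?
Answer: 52918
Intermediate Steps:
v = -498 (v = 2*(-249) = -498)
y = 143590 (y = 2*((110637 - 103824) + 64982) = 2*(6813 + 64982) = 2*71795 = 143590)
X(H, w) = 462 + H*w (X(H, w) = H*w + 462 = 462 + H*w)
X(183, v) + y = (462 + 183*(-498)) + 143590 = (462 - 91134) + 143590 = -90672 + 143590 = 52918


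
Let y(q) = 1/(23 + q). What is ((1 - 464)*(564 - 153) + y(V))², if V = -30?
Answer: 1774362530704/49 ≈ 3.6211e+10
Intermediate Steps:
((1 - 464)*(564 - 153) + y(V))² = ((1 - 464)*(564 - 153) + 1/(23 - 30))² = (-463*411 + 1/(-7))² = (-190293 - ⅐)² = (-1332052/7)² = 1774362530704/49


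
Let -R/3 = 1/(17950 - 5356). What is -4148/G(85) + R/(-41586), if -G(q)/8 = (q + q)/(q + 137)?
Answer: 591033913799/872890140 ≈ 677.10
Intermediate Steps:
R = -1/4198 (R = -3/(17950 - 5356) = -3/12594 = -3*1/12594 = -1/4198 ≈ -0.00023821)
G(q) = -16*q/(137 + q) (G(q) = -8*(q + q)/(q + 137) = -8*2*q/(137 + q) = -16*q/(137 + q))
-4148/G(85) + R/(-41586) = -4148/((-16*85/(137 + 85))) - 1/4198/(-41586) = -4148/((-16*85/222)) - 1/4198*(-1/41586) = -4148/((-16*85*1/222)) + 1/174578028 = -4148/(-680/111) + 1/174578028 = -4148*(-111/680) + 1/174578028 = 6771/10 + 1/174578028 = 591033913799/872890140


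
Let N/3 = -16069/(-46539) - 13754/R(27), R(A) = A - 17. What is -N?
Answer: 319968358/77565 ≈ 4125.2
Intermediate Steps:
R(A) = -17 + A
N = -319968358/77565 (N = 3*(-16069/(-46539) - 13754/(-17 + 27)) = 3*(-16069*(-1/46539) - 13754/10) = 3*(16069/46539 - 13754*⅒) = 3*(16069/46539 - 6877/5) = 3*(-319968358/232695) = -319968358/77565 ≈ -4125.2)
-N = -1*(-319968358/77565) = 319968358/77565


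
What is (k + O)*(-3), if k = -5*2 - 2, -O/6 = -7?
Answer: -90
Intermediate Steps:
O = 42 (O = -6*(-7) = 42)
k = -12 (k = -10 - 2 = -12)
(k + O)*(-3) = (-12 + 42)*(-3) = 30*(-3) = -90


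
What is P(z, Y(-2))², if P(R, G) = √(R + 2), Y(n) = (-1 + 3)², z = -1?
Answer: 1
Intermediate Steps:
Y(n) = 4 (Y(n) = 2² = 4)
P(R, G) = √(2 + R)
P(z, Y(-2))² = (√(2 - 1))² = (√1)² = 1² = 1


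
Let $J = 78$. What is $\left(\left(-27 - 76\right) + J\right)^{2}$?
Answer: $625$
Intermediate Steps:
$\left(\left(-27 - 76\right) + J\right)^{2} = \left(\left(-27 - 76\right) + 78\right)^{2} = \left(-103 + 78\right)^{2} = \left(-25\right)^{2} = 625$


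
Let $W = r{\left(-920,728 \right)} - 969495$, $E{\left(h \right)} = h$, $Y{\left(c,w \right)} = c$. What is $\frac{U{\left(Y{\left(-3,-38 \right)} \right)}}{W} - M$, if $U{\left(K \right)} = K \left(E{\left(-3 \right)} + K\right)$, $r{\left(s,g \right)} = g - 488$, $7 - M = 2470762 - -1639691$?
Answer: $\frac{442674481968}{107695} \approx 4.1104 \cdot 10^{6}$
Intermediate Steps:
$M = -4110446$ ($M = 7 - \left(2470762 - -1639691\right) = 7 - \left(2470762 + 1639691\right) = 7 - 4110453 = -4110446$)
$r{\left(s,g \right)} = -488 + g$
$U{\left(K \right)} = K \left(-3 + K\right)$
$W = -969255$ ($W = \left(-488 + 728\right) - 969495 = 240 - 969495 = -969255$)
$\frac{U{\left(Y{\left(-3,-38 \right)} \right)}}{W} - M = \frac{\left(-3\right) \left(-3 - 3\right)}{-969255} - -4110446 = \left(-3\right) \left(-6\right) \left(- \frac{1}{969255}\right) + 4110446 = 18 \left(- \frac{1}{969255}\right) + 4110446 = - \frac{2}{107695} + 4110446 = \frac{442674481968}{107695}$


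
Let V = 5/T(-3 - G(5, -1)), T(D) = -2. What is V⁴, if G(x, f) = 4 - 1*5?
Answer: 625/16 ≈ 39.063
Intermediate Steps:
G(x, f) = -1 (G(x, f) = 4 - 5 = -1)
V = -5/2 (V = 5/(-2) = 5*(-½) = -5/2 ≈ -2.5000)
V⁴ = (-5/2)⁴ = 625/16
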